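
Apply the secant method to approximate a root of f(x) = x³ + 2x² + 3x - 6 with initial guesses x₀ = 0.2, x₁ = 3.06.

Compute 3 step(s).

f(x) = x³ + 2x² + 3x - 6
x₀ = 0.2, x₁ = 3.06

Secant formula: x_{n+1} = x_n - f(x_n)(x_n - x_{n-1})/(f(x_n) - f(x_{n-1}))

Iteration 1:
  f(0.200000) = -5.312000
  f(3.060000) = 50.559816
  x_2 = 3.060000 - 50.559816×(3.060000 - 0.200000)/(50.559816 - (-5.312000))
       = 0.471914
Iteration 2:
  f(3.060000) = 50.559816
  f(0.471914) = -4.033757
  x_3 = 0.471914 - (-4.033757)×(0.471914 - 3.060000)/(-4.033757 - 50.559816)
       = 0.663140
Iteration 3:
  f(0.471914) = -4.033757
  f(0.663140) = -2.839453
  x_4 = 0.663140 - (-2.839453)×(0.663140 - 0.471914)/(-2.839453 - (-4.033757))
       = 1.117779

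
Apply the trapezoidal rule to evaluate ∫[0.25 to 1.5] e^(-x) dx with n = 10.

f(x) = e^(-x)
a = 0.25, b = 1.5, n = 10
h = (b - a)/n = 0.125000

Trapezoidal rule: (h/2)[f(x₀) + 2f(x₁) + 2f(x₂) + ... + f(xₙ)]

x_0 = 0.2500, f(x_0) = 0.778801, coefficient = 1
x_1 = 0.3750, f(x_1) = 0.687289, coefficient = 2
x_2 = 0.5000, f(x_2) = 0.606531, coefficient = 2
x_3 = 0.6250, f(x_3) = 0.535261, coefficient = 2
x_4 = 0.7500, f(x_4) = 0.472367, coefficient = 2
x_5 = 0.8750, f(x_5) = 0.416862, coefficient = 2
x_6 = 1.0000, f(x_6) = 0.367879, coefficient = 2
x_7 = 1.1250, f(x_7) = 0.324652, coefficient = 2
x_8 = 1.2500, f(x_8) = 0.286505, coefficient = 2
x_9 = 1.3750, f(x_9) = 0.252840, coefficient = 2
x_10 = 1.5000, f(x_10) = 0.223130, coefficient = 1

I ≈ (0.125000/2) × 8.902303 = 0.556394
Exact value: 0.555671
Error: 0.000723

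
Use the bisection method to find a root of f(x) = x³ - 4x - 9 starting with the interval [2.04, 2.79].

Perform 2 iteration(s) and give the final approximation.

f(x) = x³ - 4x - 9
Initial interval: [2.04, 2.79]

Iteration 1:
  c_1 = (2.040000 + 2.790000)/2 = 2.415000
  f(c_1) = f(2.415000) = -4.575177
  f(a) × f(c) ≥ 0, new interval: [2.415000, 2.790000]
Iteration 2:
  c_2 = (2.415000 + 2.790000)/2 = 2.602500
  f(c_2) = f(2.602500) = -1.783251
  f(a) × f(c) ≥ 0, new interval: [2.602500, 2.790000]

After 2 iteration(s), the approximation is c_2 = 2.602500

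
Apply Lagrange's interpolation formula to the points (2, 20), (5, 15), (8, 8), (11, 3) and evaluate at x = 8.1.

Lagrange interpolation formula:
P(x) = Σ yᵢ × Lᵢ(x)
where Lᵢ(x) = Π_{j≠i} (x - xⱼ)/(xᵢ - xⱼ)

L_0(8.1) = (8.1 - 5)/(2 - 5) × (8.1 - 8)/(2 - 8) × (8.1 - 11)/(2 - 11) = 0.005549
L_1(8.1) = (8.1 - 2)/(5 - 2) × (8.1 - 8)/(5 - 8) × (8.1 - 11)/(5 - 11) = -0.032759
L_2(8.1) = (8.1 - 2)/(8 - 2) × (8.1 - 5)/(8 - 5) × (8.1 - 11)/(8 - 11) = 1.015537
L_3(8.1) = (8.1 - 2)/(11 - 2) × (8.1 - 5)/(11 - 5) × (8.1 - 8)/(11 - 8) = 0.011673

P(8.1) = 20×L_0(8.1) + 15×L_1(8.1) + 8×L_2(8.1) + 3×L_3(8.1)
P(8.1) = 7.778914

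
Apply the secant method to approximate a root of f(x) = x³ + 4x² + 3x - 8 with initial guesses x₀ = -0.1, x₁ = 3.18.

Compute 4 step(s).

f(x) = x³ + 4x² + 3x - 8
x₀ = -0.1, x₁ = 3.18

Secant formula: x_{n+1} = x_n - f(x_n)(x_n - x_{n-1})/(f(x_n) - f(x_{n-1}))

Iteration 1:
  f(-0.100000) = -8.261000
  f(3.180000) = 74.147032
  x_2 = 3.180000 - 74.147032×(3.180000 - (-0.100000))/(74.147032 - (-8.261000))
       = 0.228804
Iteration 2:
  f(3.180000) = 74.147032
  f(0.228804) = -7.092205
  x_3 = 0.228804 - (-7.092205)×(0.228804 - 3.180000)/(-7.092205 - 74.147032)
       = 0.486444
Iteration 3:
  f(0.228804) = -7.092205
  f(0.486444) = -5.479051
  x_4 = 0.486444 - (-5.479051)×(0.486444 - 0.228804)/(-5.479051 - (-7.092205))
       = 1.361514
Iteration 4:
  f(0.486444) = -5.479051
  f(1.361514) = 6.023291
  x_5 = 1.361514 - 6.023291×(1.361514 - 0.486444)/(6.023291 - (-5.479051))
       = 0.903277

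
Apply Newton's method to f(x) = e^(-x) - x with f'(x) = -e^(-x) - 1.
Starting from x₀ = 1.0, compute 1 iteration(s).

f(x) = e^(-x) - x
f'(x) = -e^(-x) - 1
x₀ = 1.0

Newton-Raphson formula: x_{n+1} = x_n - f(x_n)/f'(x_n)

Iteration 1:
  f(1.000000) = -0.632121
  f'(1.000000) = -1.367879
  x_1 = 1.000000 - (-0.632121)/(-1.367879) = 0.537883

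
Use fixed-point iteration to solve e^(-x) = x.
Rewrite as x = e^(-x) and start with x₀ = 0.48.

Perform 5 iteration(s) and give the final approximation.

Equation: e^(-x) = x
Fixed-point form: x = e^(-x)
x₀ = 0.48

x_1 = g(0.480000) = 0.618783
x_2 = g(0.618783) = 0.538599
x_3 = g(0.538599) = 0.583565
x_4 = g(0.583565) = 0.557906
x_5 = g(0.557906) = 0.572407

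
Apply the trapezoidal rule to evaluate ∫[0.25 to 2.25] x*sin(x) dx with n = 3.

f(x) = x*sin(x)
a = 0.25, b = 2.25, n = 3
h = (b - a)/n = 0.666667

Trapezoidal rule: (h/2)[f(x₀) + 2f(x₁) + 2f(x₂) + ... + f(xₙ)]

x_0 = 0.2500, f(x_0) = 0.061851, coefficient = 1
x_1 = 0.9167, f(x_1) = 0.727446, coefficient = 2
x_2 = 1.5833, f(x_2) = 1.583209, coefficient = 2
x_3 = 2.2500, f(x_3) = 1.750665, coefficient = 1

I ≈ (0.666667/2) × 6.433826 = 2.144609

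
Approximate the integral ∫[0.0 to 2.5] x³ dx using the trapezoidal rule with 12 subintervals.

f(x) = x³
a = 0.0, b = 2.5, n = 12
h = (b - a)/n = 0.208333

Trapezoidal rule: (h/2)[f(x₀) + 2f(x₁) + 2f(x₂) + ... + f(xₙ)]

x_0 = 0.0000, f(x_0) = 0.000000, coefficient = 1
x_1 = 0.2083, f(x_1) = 0.009042, coefficient = 2
x_2 = 0.4167, f(x_2) = 0.072338, coefficient = 2
x_3 = 0.6250, f(x_3) = 0.244141, coefficient = 2
x_4 = 0.8333, f(x_4) = 0.578704, coefficient = 2
x_5 = 1.0417, f(x_5) = 1.130281, coefficient = 2
x_6 = 1.2500, f(x_6) = 1.953125, coefficient = 2
x_7 = 1.4583, f(x_7) = 3.101490, coefficient = 2
x_8 = 1.6667, f(x_8) = 4.629630, coefficient = 2
x_9 = 1.8750, f(x_9) = 6.591797, coefficient = 2
x_10 = 2.0833, f(x_10) = 9.042245, coefficient = 2
x_11 = 2.2917, f(x_11) = 12.035229, coefficient = 2
x_12 = 2.5000, f(x_12) = 15.625000, coefficient = 1

I ≈ (0.208333/2) × 94.401042 = 9.833442
Exact value: 9.765625
Error: 0.067817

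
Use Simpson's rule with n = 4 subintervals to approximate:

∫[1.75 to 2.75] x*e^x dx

f(x) = x*e^x
a = 1.75, b = 2.75, n = 4
h = (b - a)/n = 0.250000

Simpson's rule: (h/3)[f(x₀) + 4f(x₁) + 2f(x₂) + ... + f(xₙ)]

x_0 = 1.7500, f(x_0) = 10.070555, coefficient = 1
x_1 = 2.0000, f(x_1) = 14.778112, coefficient = 4
x_2 = 2.2500, f(x_2) = 21.347406, coefficient = 2
x_3 = 2.5000, f(x_3) = 30.456235, coefficient = 4
x_4 = 2.7500, f(x_4) = 43.017238, coefficient = 1

I ≈ (0.250000/3) × 276.719992 = 23.059999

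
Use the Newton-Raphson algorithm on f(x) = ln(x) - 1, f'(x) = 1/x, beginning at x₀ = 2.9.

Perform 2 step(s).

f(x) = ln(x) - 1
f'(x) = 1/x
x₀ = 2.9

Newton-Raphson formula: x_{n+1} = x_n - f(x_n)/f'(x_n)

Iteration 1:
  f(2.900000) = 0.064711
  f'(2.900000) = 0.344828
  x_1 = 2.900000 - 0.064711/0.344828 = 2.712339
Iteration 2:
  f(2.712339) = -0.002189
  f'(2.712339) = 0.368685
  x_2 = 2.712339 - (-0.002189)/0.368685 = 2.718275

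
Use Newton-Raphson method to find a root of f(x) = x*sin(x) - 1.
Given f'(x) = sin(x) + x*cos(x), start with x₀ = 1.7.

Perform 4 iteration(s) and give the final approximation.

f(x) = x*sin(x) - 1
f'(x) = sin(x) + x*cos(x)
x₀ = 1.7

Newton-Raphson formula: x_{n+1} = x_n - f(x_n)/f'(x_n)

Iteration 1:
  f(1.700000) = 0.685830
  f'(1.700000) = 0.772629
  x_1 = 1.700000 - 0.685830/0.772629 = 0.812342
Iteration 2:
  f(0.812342) = -0.410320
  f'(0.812342) = 1.284629
  x_2 = 0.812342 - (-0.410320)/1.284629 = 1.131750
Iteration 3:
  f(1.131750) = 0.024412
  f'(1.131750) = 1.386238
  x_3 = 1.131750 - 0.024412/1.386238 = 1.114140
Iteration 4:
  f(1.114140) = -0.000024
  f'(1.114140) = 1.388811
  x_4 = 1.114140 - (-0.000024)/1.388811 = 1.114157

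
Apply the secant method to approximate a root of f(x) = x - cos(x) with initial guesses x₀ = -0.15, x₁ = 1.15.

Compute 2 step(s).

f(x) = x - cos(x)
x₀ = -0.15, x₁ = 1.15

Secant formula: x_{n+1} = x_n - f(x_n)(x_n - x_{n-1})/(f(x_n) - f(x_{n-1}))

Iteration 1:
  f(-0.150000) = -1.138771
  f(1.150000) = 0.741513
  x_2 = 1.150000 - 0.741513×(1.150000 - (-0.150000))/(0.741513 - (-1.138771))
       = 0.637329
Iteration 2:
  f(1.150000) = 0.741513
  f(0.637329) = -0.166359
  x_3 = 0.637329 - (-0.166359)×(0.637329 - 1.150000)/(-0.166359 - 0.741513)
       = 0.731271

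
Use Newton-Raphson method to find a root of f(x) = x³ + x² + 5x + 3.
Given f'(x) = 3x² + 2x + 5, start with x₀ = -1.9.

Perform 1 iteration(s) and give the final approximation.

f(x) = x³ + x² + 5x + 3
f'(x) = 3x² + 2x + 5
x₀ = -1.9

Newton-Raphson formula: x_{n+1} = x_n - f(x_n)/f'(x_n)

Iteration 1:
  f(-1.900000) = -9.749000
  f'(-1.900000) = 12.030000
  x_1 = -1.900000 - (-9.749000)/12.030000 = -1.089609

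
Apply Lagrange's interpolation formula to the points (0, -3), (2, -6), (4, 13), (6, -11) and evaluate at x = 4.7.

Lagrange interpolation formula:
P(x) = Σ yᵢ × Lᵢ(x)
where Lᵢ(x) = Π_{j≠i} (x - xⱼ)/(xᵢ - xⱼ)

L_0(4.7) = (4.7 - 2)/(0 - 2) × (4.7 - 4)/(0 - 4) × (4.7 - 6)/(0 - 6) = 0.051188
L_1(4.7) = (4.7 - 0)/(2 - 0) × (4.7 - 4)/(2 - 4) × (4.7 - 6)/(2 - 6) = -0.267313
L_2(4.7) = (4.7 - 0)/(4 - 0) × (4.7 - 2)/(4 - 2) × (4.7 - 6)/(4 - 6) = 1.031062
L_3(4.7) = (4.7 - 0)/(6 - 0) × (4.7 - 2)/(6 - 2) × (4.7 - 4)/(6 - 4) = 0.185063

P(4.7) = (-3)×L_0(4.7) + (-6)×L_1(4.7) + 13×L_2(4.7) + (-11)×L_3(4.7)
P(4.7) = 12.818438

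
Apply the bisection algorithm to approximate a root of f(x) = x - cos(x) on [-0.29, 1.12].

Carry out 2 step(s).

f(x) = x - cos(x)
Initial interval: [-0.29, 1.12]

Iteration 1:
  c_1 = (-0.290000 + 1.120000)/2 = 0.415000
  f(c_1) = f(0.415000) = -0.500116
  f(a) × f(c) ≥ 0, new interval: [0.415000, 1.120000]
Iteration 2:
  c_2 = (0.415000 + 1.120000)/2 = 0.767500
  f(c_2) = f(0.767500) = 0.047851
  f(a) × f(c) < 0, new interval: [0.415000, 0.767500]

After 2 iteration(s), the approximation is c_2 = 0.767500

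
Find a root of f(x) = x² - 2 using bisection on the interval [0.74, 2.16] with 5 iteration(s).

f(x) = x² - 2
Initial interval: [0.74, 2.16]

Iteration 1:
  c_1 = (0.740000 + 2.160000)/2 = 1.450000
  f(c_1) = f(1.450000) = 0.102500
  f(a) × f(c) < 0, new interval: [0.740000, 1.450000]
Iteration 2:
  c_2 = (0.740000 + 1.450000)/2 = 1.095000
  f(c_2) = f(1.095000) = -0.800975
  f(a) × f(c) ≥ 0, new interval: [1.095000, 1.450000]
Iteration 3:
  c_3 = (1.095000 + 1.450000)/2 = 1.272500
  f(c_3) = f(1.272500) = -0.380744
  f(a) × f(c) ≥ 0, new interval: [1.272500, 1.450000]
Iteration 4:
  c_4 = (1.272500 + 1.450000)/2 = 1.361250
  f(c_4) = f(1.361250) = -0.146998
  f(a) × f(c) ≥ 0, new interval: [1.361250, 1.450000]
Iteration 5:
  c_5 = (1.361250 + 1.450000)/2 = 1.405625
  f(c_5) = f(1.405625) = -0.024218
  f(a) × f(c) ≥ 0, new interval: [1.405625, 1.450000]

After 5 iteration(s), the approximation is c_5 = 1.405625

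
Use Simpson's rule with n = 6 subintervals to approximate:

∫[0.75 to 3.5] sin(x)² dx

f(x) = sin(x)²
a = 0.75, b = 3.5, n = 6
h = (b - a)/n = 0.458333

Simpson's rule: (h/3)[f(x₀) + 4f(x₁) + 2f(x₂) + ... + f(xₙ)]

x_0 = 0.7500, f(x_0) = 0.464631, coefficient = 1
x_1 = 1.2083, f(x_1) = 0.874274, coefficient = 4
x_2 = 1.6667, f(x_2) = 0.990837, coefficient = 2
x_3 = 2.1250, f(x_3) = 0.723044, coefficient = 4
x_4 = 2.5833, f(x_4) = 0.280593, coefficient = 2
x_5 = 3.0417, f(x_5) = 0.009952, coefficient = 4
x_6 = 3.5000, f(x_6) = 0.123049, coefficient = 1

I ≈ (0.458333/3) × 9.559621 = 1.460498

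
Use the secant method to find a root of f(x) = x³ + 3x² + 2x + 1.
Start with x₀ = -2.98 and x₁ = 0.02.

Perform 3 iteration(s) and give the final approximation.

f(x) = x³ + 3x² + 2x + 1
x₀ = -2.98, x₁ = 0.02

Secant formula: x_{n+1} = x_n - f(x_n)(x_n - x_{n-1})/(f(x_n) - f(x_{n-1}))

Iteration 1:
  f(-2.980000) = -4.782392
  f(0.020000) = 1.041208
  x_2 = 0.020000 - 1.041208×(0.020000 - (-2.980000))/(1.041208 - (-4.782392))
       = -0.516373
Iteration 2:
  f(0.020000) = 1.041208
  f(-0.516373) = 0.629491
  x_3 = -0.516373 - 0.629491×(-0.516373 - 0.020000)/(0.629491 - 1.041208)
       = -1.336457
Iteration 3:
  f(-0.516373) = 0.629491
  f(-1.336457) = 1.298369
  x_4 = -1.336457 - 1.298369×(-1.336457 - (-0.516373))/(1.298369 - 0.629491)
       = 0.255420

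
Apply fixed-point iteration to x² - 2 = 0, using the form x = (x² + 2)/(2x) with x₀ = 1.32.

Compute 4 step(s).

Equation: x² - 2 = 0
Fixed-point form: x = (x² + 2)/(2x)
x₀ = 1.32

x_1 = g(1.320000) = 1.417576
x_2 = g(1.417576) = 1.414218
x_3 = g(1.414218) = 1.414214
x_4 = g(1.414214) = 1.414214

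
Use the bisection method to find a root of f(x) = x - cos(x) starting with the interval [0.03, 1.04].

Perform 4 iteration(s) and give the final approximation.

f(x) = x - cos(x)
Initial interval: [0.03, 1.04]

Iteration 1:
  c_1 = (0.030000 + 1.040000)/2 = 0.535000
  f(c_1) = f(0.535000) = -0.325269
  f(a) × f(c) ≥ 0, new interval: [0.535000, 1.040000]
Iteration 2:
  c_2 = (0.535000 + 1.040000)/2 = 0.787500
  f(c_2) = f(0.787500) = 0.081881
  f(a) × f(c) < 0, new interval: [0.535000, 0.787500]
Iteration 3:
  c_3 = (0.535000 + 0.787500)/2 = 0.661250
  f(c_3) = f(0.661250) = -0.127975
  f(a) × f(c) ≥ 0, new interval: [0.661250, 0.787500]
Iteration 4:
  c_4 = (0.661250 + 0.787500)/2 = 0.724375
  f(c_4) = f(0.724375) = -0.024539
  f(a) × f(c) ≥ 0, new interval: [0.724375, 0.787500]

After 4 iteration(s), the approximation is c_4 = 0.724375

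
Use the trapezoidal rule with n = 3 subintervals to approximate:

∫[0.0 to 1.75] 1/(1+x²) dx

f(x) = 1/(1+x²)
a = 0.0, b = 1.75, n = 3
h = (b - a)/n = 0.583333

Trapezoidal rule: (h/2)[f(x₀) + 2f(x₁) + 2f(x₂) + ... + f(xₙ)]

x_0 = 0.0000, f(x_0) = 1.000000, coefficient = 1
x_1 = 0.5833, f(x_1) = 0.746114, coefficient = 2
x_2 = 1.1667, f(x_2) = 0.423529, coefficient = 2
x_3 = 1.7500, f(x_3) = 0.246154, coefficient = 1

I ≈ (0.583333/2) × 3.585441 = 1.045754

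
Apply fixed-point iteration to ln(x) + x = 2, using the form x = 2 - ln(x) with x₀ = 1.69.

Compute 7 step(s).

Equation: ln(x) + x = 2
Fixed-point form: x = 2 - ln(x)
x₀ = 1.69

x_1 = g(1.690000) = 1.475271
x_2 = g(1.475271) = 1.611158
x_3 = g(1.611158) = 1.523047
x_4 = g(1.523047) = 1.579287
x_5 = g(1.579287) = 1.543026
x_6 = g(1.543026) = 1.566254
x_7 = g(1.566254) = 1.551313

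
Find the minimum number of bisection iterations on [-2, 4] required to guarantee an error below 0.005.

We need (b-a)/2^n ≤ 0.005
(4 - (-2))/2^n ≤ 0.005
6/2^n ≤ 0.005
2^n ≥ 1200
n ≥ log₂(1200) = 10.23
n ≥ 11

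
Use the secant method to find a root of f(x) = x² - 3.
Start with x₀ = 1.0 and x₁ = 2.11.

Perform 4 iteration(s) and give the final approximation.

f(x) = x² - 3
x₀ = 1.0, x₁ = 2.11

Secant formula: x_{n+1} = x_n - f(x_n)(x_n - x_{n-1})/(f(x_n) - f(x_{n-1}))

Iteration 1:
  f(1.000000) = -2.000000
  f(2.110000) = 1.452100
  x_2 = 2.110000 - 1.452100×(2.110000 - 1.000000)/(1.452100 - (-2.000000))
       = 1.643087
Iteration 2:
  f(2.110000) = 1.452100
  f(1.643087) = -0.300266
  x_3 = 1.643087 - (-0.300266)×(1.643087 - 2.110000)/(-0.300266 - 1.452100)
       = 1.723092
Iteration 3:
  f(1.643087) = -0.300266
  f(1.723092) = -0.030955
  x_4 = 1.723092 - (-0.030955)×(1.723092 - 1.643087)/(-0.030955 - (-0.300266))
       = 1.732288
Iteration 4:
  f(1.723092) = -0.030955
  f(1.732288) = 0.000820
  x_5 = 1.732288 - 0.000820×(1.732288 - 1.723092)/(0.000820 - (-0.030955))
       = 1.732050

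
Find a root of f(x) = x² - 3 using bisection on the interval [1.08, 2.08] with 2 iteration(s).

f(x) = x² - 3
Initial interval: [1.08, 2.08]

Iteration 1:
  c_1 = (1.080000 + 2.080000)/2 = 1.580000
  f(c_1) = f(1.580000) = -0.503600
  f(a) × f(c) ≥ 0, new interval: [1.580000, 2.080000]
Iteration 2:
  c_2 = (1.580000 + 2.080000)/2 = 1.830000
  f(c_2) = f(1.830000) = 0.348900
  f(a) × f(c) < 0, new interval: [1.580000, 1.830000]

After 2 iteration(s), the approximation is c_2 = 1.830000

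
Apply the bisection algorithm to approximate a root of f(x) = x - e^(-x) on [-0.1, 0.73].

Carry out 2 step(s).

f(x) = x - e^(-x)
Initial interval: [-0.1, 0.73]

Iteration 1:
  c_1 = (-0.100000 + 0.730000)/2 = 0.315000
  f(c_1) = f(0.315000) = -0.414789
  f(a) × f(c) ≥ 0, new interval: [0.315000, 0.730000]
Iteration 2:
  c_2 = (0.315000 + 0.730000)/2 = 0.522500
  f(c_2) = f(0.522500) = -0.070536
  f(a) × f(c) ≥ 0, new interval: [0.522500, 0.730000]

After 2 iteration(s), the approximation is c_2 = 0.522500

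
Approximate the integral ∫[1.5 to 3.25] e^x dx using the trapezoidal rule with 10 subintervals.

f(x) = e^x
a = 1.5, b = 3.25, n = 10
h = (b - a)/n = 0.175000

Trapezoidal rule: (h/2)[f(x₀) + 2f(x₁) + 2f(x₂) + ... + f(xₙ)]

x_0 = 1.5000, f(x_0) = 4.481689, coefficient = 1
x_1 = 1.6750, f(x_1) = 5.338795, coefficient = 2
x_2 = 1.8500, f(x_2) = 6.359820, coefficient = 2
x_3 = 2.0250, f(x_3) = 7.576111, coefficient = 2
x_4 = 2.2000, f(x_4) = 9.025013, coefficient = 2
x_5 = 2.3750, f(x_5) = 10.751013, coefficient = 2
x_6 = 2.5500, f(x_6) = 12.807104, coefficient = 2
x_7 = 2.7250, f(x_7) = 15.256414, coefficient = 2
x_8 = 2.9000, f(x_8) = 18.174145, coefficient = 2
x_9 = 3.0750, f(x_9) = 21.649882, coefficient = 2
x_10 = 3.2500, f(x_10) = 25.790340, coefficient = 1

I ≈ (0.175000/2) × 244.148624 = 21.363005
Exact value: 21.308651
Error: 0.054354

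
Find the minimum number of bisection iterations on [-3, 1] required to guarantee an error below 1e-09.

We need (b-a)/2^n ≤ 1e-09
(1 - (-3))/2^n ≤ 1e-09
4/2^n ≤ 1e-09
2^n ≥ 4000000000
n ≥ log₂(4000000000) = 31.90
n ≥ 32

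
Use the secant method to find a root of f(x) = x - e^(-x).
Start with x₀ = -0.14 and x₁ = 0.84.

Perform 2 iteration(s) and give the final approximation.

f(x) = x - e^(-x)
x₀ = -0.14, x₁ = 0.84

Secant formula: x_{n+1} = x_n - f(x_n)(x_n - x_{n-1})/(f(x_n) - f(x_{n-1}))

Iteration 1:
  f(-0.140000) = -1.290274
  f(0.840000) = 0.408289
  x_2 = 0.840000 - 0.408289×(0.840000 - (-0.140000))/(0.408289 - (-1.290274))
       = 0.604434
Iteration 2:
  f(0.840000) = 0.408289
  f(0.604434) = 0.058050
  x_3 = 0.604434 - 0.058050×(0.604434 - 0.840000)/(0.058050 - 0.408289)
       = 0.565390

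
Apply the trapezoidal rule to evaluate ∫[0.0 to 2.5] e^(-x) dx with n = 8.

f(x) = e^(-x)
a = 0.0, b = 2.5, n = 8
h = (b - a)/n = 0.312500

Trapezoidal rule: (h/2)[f(x₀) + 2f(x₁) + 2f(x₂) + ... + f(xₙ)]

x_0 = 0.0000, f(x_0) = 1.000000, coefficient = 1
x_1 = 0.3125, f(x_1) = 0.731616, coefficient = 2
x_2 = 0.6250, f(x_2) = 0.535261, coefficient = 2
x_3 = 0.9375, f(x_3) = 0.391606, coefficient = 2
x_4 = 1.2500, f(x_4) = 0.286505, coefficient = 2
x_5 = 1.5625, f(x_5) = 0.209611, coefficient = 2
x_6 = 1.8750, f(x_6) = 0.153355, coefficient = 2
x_7 = 2.1875, f(x_7) = 0.112197, coefficient = 2
x_8 = 2.5000, f(x_8) = 0.082085, coefficient = 1

I ≈ (0.312500/2) × 5.922386 = 0.925373
Exact value: 0.917915
Error: 0.007458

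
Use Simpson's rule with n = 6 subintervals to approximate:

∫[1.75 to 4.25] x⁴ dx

f(x) = x⁴
a = 1.75, b = 4.25, n = 6
h = (b - a)/n = 0.416667

Simpson's rule: (h/3)[f(x₀) + 4f(x₁) + 2f(x₂) + ... + f(xₙ)]

x_0 = 1.7500, f(x_0) = 9.378906, coefficient = 1
x_1 = 2.1667, f(x_1) = 22.037809, coefficient = 4
x_2 = 2.5833, f(x_2) = 44.537085, coefficient = 2
x_3 = 3.0000, f(x_3) = 81.000000, coefficient = 4
x_4 = 3.4167, f(x_4) = 136.273196, coefficient = 2
x_5 = 3.8333, f(x_5) = 215.926698, coefficient = 4
x_6 = 4.2500, f(x_6) = 326.253906, coefficient = 1

I ≈ (0.416667/3) × 1973.111400 = 274.043250
Exact value: 274.033203
Error: 0.010047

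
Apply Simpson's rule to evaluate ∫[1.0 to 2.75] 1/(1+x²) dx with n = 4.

f(x) = 1/(1+x²)
a = 1.0, b = 2.75, n = 4
h = (b - a)/n = 0.437500

Simpson's rule: (h/3)[f(x₀) + 4f(x₁) + 2f(x₂) + ... + f(xₙ)]

x_0 = 1.0000, f(x_0) = 0.500000, coefficient = 1
x_1 = 1.4375, f(x_1) = 0.326115, coefficient = 4
x_2 = 1.8750, f(x_2) = 0.221453, coefficient = 2
x_3 = 2.3125, f(x_3) = 0.157538, coefficient = 4
x_4 = 2.7500, f(x_4) = 0.116788, coefficient = 1

I ≈ (0.437500/3) × 2.994307 = 0.436670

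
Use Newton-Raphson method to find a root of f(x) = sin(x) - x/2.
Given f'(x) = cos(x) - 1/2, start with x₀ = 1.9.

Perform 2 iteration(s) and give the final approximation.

f(x) = sin(x) - x/2
f'(x) = cos(x) - 1/2
x₀ = 1.9

Newton-Raphson formula: x_{n+1} = x_n - f(x_n)/f'(x_n)

Iteration 1:
  f(1.900000) = -0.003700
  f'(1.900000) = -0.823290
  x_1 = 1.900000 - (-0.003700)/(-0.823290) = 1.895506
Iteration 2:
  f(1.895506) = -0.000010
  f'(1.895506) = -0.819034
  x_2 = 1.895506 - (-0.000010)/(-0.819034) = 1.895494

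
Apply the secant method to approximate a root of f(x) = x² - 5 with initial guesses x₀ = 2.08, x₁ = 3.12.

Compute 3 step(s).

f(x) = x² - 5
x₀ = 2.08, x₁ = 3.12

Secant formula: x_{n+1} = x_n - f(x_n)(x_n - x_{n-1})/(f(x_n) - f(x_{n-1}))

Iteration 1:
  f(2.080000) = -0.673600
  f(3.120000) = 4.734400
  x_2 = 3.120000 - 4.734400×(3.120000 - 2.080000)/(4.734400 - (-0.673600))
       = 2.209538
Iteration 2:
  f(3.120000) = 4.734400
  f(2.209538) = -0.117940
  x_3 = 2.209538 - (-0.117940)×(2.209538 - 3.120000)/(-0.117940 - 4.734400)
       = 2.231668
Iteration 3:
  f(2.209538) = -0.117940
  f(2.231668) = -0.019658
  x_4 = 2.231668 - (-0.019658)×(2.231668 - 2.209538)/(-0.019658 - (-0.117940))
       = 2.236094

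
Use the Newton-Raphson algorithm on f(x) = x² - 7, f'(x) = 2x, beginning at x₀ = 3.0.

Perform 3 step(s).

f(x) = x² - 7
f'(x) = 2x
x₀ = 3.0

Newton-Raphson formula: x_{n+1} = x_n - f(x_n)/f'(x_n)

Iteration 1:
  f(3.000000) = 2.000000
  f'(3.000000) = 6.000000
  x_1 = 3.000000 - 2.000000/6.000000 = 2.666667
Iteration 2:
  f(2.666667) = 0.111111
  f'(2.666667) = 5.333333
  x_2 = 2.666667 - 0.111111/5.333333 = 2.645833
Iteration 3:
  f(2.645833) = 0.000434
  f'(2.645833) = 5.291667
  x_3 = 2.645833 - 0.000434/5.291667 = 2.645751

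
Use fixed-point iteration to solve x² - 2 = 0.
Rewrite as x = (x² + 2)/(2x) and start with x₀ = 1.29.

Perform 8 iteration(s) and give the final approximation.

Equation: x² - 2 = 0
Fixed-point form: x = (x² + 2)/(2x)
x₀ = 1.29

x_1 = g(1.290000) = 1.420194
x_2 = g(1.420194) = 1.414226
x_3 = g(1.414226) = 1.414214
x_4 = g(1.414214) = 1.414214
x_5 = g(1.414214) = 1.414214
x_6 = g(1.414214) = 1.414214
x_7 = g(1.414214) = 1.414214
x_8 = g(1.414214) = 1.414214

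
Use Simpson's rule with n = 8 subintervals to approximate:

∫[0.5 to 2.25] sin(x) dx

f(x) = sin(x)
a = 0.5, b = 2.25, n = 8
h = (b - a)/n = 0.218750

Simpson's rule: (h/3)[f(x₀) + 4f(x₁) + 2f(x₂) + ... + f(xₙ)]

x_0 = 0.5000, f(x_0) = 0.479426, coefficient = 1
x_1 = 0.7188, f(x_1) = 0.658444, coefficient = 4
x_2 = 0.9375, f(x_2) = 0.806081, coefficient = 2
x_3 = 1.1562, f(x_3) = 0.915299, coefficient = 4
x_4 = 1.3750, f(x_4) = 0.980893, coefficient = 2
x_5 = 1.5938, f(x_5) = 0.999737, coefficient = 4
x_6 = 1.8125, f(x_6) = 0.970932, coefficient = 2
x_7 = 2.0312, f(x_7) = 0.895851, coefficient = 4
x_8 = 2.2500, f(x_8) = 0.778073, coefficient = 1

I ≈ (0.218750/3) × 20.650635 = 1.505775
Exact value: 1.505756
Error: 0.000019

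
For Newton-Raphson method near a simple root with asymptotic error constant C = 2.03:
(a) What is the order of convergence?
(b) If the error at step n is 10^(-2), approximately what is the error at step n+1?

(a) Newton-Raphson has quadratic (order 2) convergence near simple roots.
    This means |e_{n+1}| ≈ C|e_n|².

(b) With |e_n| = 10^(-2) and C = 2.03:
    |e_{n+1}| ≈ 2.03 × (10^(-2))² = 2.03 × 10^(-4)

(a) 2 (quadratic); (b) |e_{n+1}| ≈ 2.030e-04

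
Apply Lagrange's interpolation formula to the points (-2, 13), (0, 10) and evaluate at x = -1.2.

Lagrange interpolation formula:
P(x) = Σ yᵢ × Lᵢ(x)
where Lᵢ(x) = Π_{j≠i} (x - xⱼ)/(xᵢ - xⱼ)

L_0(-1.2) = (-1.2 - 0)/(-2 - 0) = 0.600000
L_1(-1.2) = (-1.2 - (-2))/(0 - (-2)) = 0.400000

P(-1.2) = 13×L_0(-1.2) + 10×L_1(-1.2)
P(-1.2) = 11.800000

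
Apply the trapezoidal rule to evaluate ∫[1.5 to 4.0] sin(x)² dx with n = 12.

f(x) = sin(x)²
a = 1.5, b = 4.0, n = 12
h = (b - a)/n = 0.208333

Trapezoidal rule: (h/2)[f(x₀) + 2f(x₁) + 2f(x₂) + ... + f(xₙ)]

x_0 = 1.5000, f(x_0) = 0.994996, coefficient = 1
x_1 = 1.7083, f(x_1) = 0.981203, coefficient = 2
x_2 = 1.9167, f(x_2) = 0.885068, coefficient = 2
x_3 = 2.1250, f(x_3) = 0.723044, coefficient = 2
x_4 = 2.3333, f(x_4) = 0.522853, coefficient = 2
x_5 = 2.5417, f(x_5) = 0.318752, coefficient = 2
x_6 = 2.7500, f(x_6) = 0.145665, coefficient = 2
x_7 = 2.9583, f(x_7) = 0.033210, coefficient = 2
x_8 = 3.1667, f(x_8) = 0.000629, coefficient = 2
x_9 = 3.3750, f(x_9) = 0.053497, coefficient = 2
x_10 = 3.5833, f(x_10) = 0.182768, coefficient = 2
x_11 = 3.7917, f(x_11) = 0.366322, coefficient = 2
x_12 = 4.0000, f(x_12) = 0.572750, coefficient = 1

I ≈ (0.208333/2) × 9.993767 = 1.041017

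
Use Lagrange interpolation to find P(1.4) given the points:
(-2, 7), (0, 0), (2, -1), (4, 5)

Lagrange interpolation formula:
P(x) = Σ yᵢ × Lᵢ(x)
where Lᵢ(x) = Π_{j≠i} (x - xⱼ)/(xᵢ - xⱼ)

L_0(1.4) = (1.4 - 0)/(-2 - 0) × (1.4 - 2)/(-2 - 2) × (1.4 - 4)/(-2 - 4) = -0.045500
L_1(1.4) = (1.4 - (-2))/(0 - (-2)) × (1.4 - 2)/(0 - 2) × (1.4 - 4)/(0 - 4) = 0.331500
L_2(1.4) = (1.4 - (-2))/(2 - (-2)) × (1.4 - 0)/(2 - 0) × (1.4 - 4)/(2 - 4) = 0.773500
L_3(1.4) = (1.4 - (-2))/(4 - (-2)) × (1.4 - 0)/(4 - 0) × (1.4 - 2)/(4 - 2) = -0.059500

P(1.4) = 7×L_0(1.4) + 0×L_1(1.4) + (-1)×L_2(1.4) + 5×L_3(1.4)
P(1.4) = -1.389500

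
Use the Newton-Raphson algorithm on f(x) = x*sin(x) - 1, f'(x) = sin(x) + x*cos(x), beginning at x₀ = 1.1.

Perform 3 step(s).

f(x) = x*sin(x) - 1
f'(x) = sin(x) + x*cos(x)
x₀ = 1.1

Newton-Raphson formula: x_{n+1} = x_n - f(x_n)/f'(x_n)

Iteration 1:
  f(1.100000) = -0.019672
  f'(1.100000) = 1.390163
  x_1 = 1.100000 - (-0.019672)/1.390163 = 1.114151
Iteration 2:
  f(1.114151) = -0.000009
  f'(1.114151) = 1.388810
  x_2 = 1.114151 - (-0.000009)/1.388810 = 1.114157
Iteration 3:
  f(1.114157) = 0.000000
  f'(1.114157) = 1.388809
  x_3 = 1.114157 - 0.000000/1.388809 = 1.114157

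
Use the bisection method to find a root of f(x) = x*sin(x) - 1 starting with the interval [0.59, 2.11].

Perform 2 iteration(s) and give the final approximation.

f(x) = x*sin(x) - 1
Initial interval: [0.59, 2.11]

Iteration 1:
  c_1 = (0.590000 + 2.110000)/2 = 1.350000
  f(c_1) = f(1.350000) = 0.317227
  f(a) × f(c) < 0, new interval: [0.590000, 1.350000]
Iteration 2:
  c_2 = (0.590000 + 1.350000)/2 = 0.970000
  f(c_2) = f(0.970000) = -0.199861
  f(a) × f(c) ≥ 0, new interval: [0.970000, 1.350000]

After 2 iteration(s), the approximation is c_2 = 0.970000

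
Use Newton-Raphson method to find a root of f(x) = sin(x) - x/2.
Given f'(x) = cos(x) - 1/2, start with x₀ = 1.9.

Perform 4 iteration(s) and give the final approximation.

f(x) = sin(x) - x/2
f'(x) = cos(x) - 1/2
x₀ = 1.9

Newton-Raphson formula: x_{n+1} = x_n - f(x_n)/f'(x_n)

Iteration 1:
  f(1.900000) = -0.003700
  f'(1.900000) = -0.823290
  x_1 = 1.900000 - (-0.003700)/(-0.823290) = 1.895506
Iteration 2:
  f(1.895506) = -0.000010
  f'(1.895506) = -0.819034
  x_2 = 1.895506 - (-0.000010)/(-0.819034) = 1.895494
Iteration 3:
  f(1.895494) = 0.000000
  f'(1.895494) = -0.819023
  x_3 = 1.895494 - 0.000000/(-0.819023) = 1.895494
Iteration 4:
  f(1.895494) = 0.000000
  f'(1.895494) = -0.819023
  x_4 = 1.895494 - 0.000000/(-0.819023) = 1.895494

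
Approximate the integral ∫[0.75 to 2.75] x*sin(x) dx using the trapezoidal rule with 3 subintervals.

f(x) = x*sin(x)
a = 0.75, b = 2.75, n = 3
h = (b - a)/n = 0.666667

Trapezoidal rule: (h/2)[f(x₀) + 2f(x₁) + 2f(x₂) + ... + f(xₙ)]

x_0 = 0.7500, f(x_0) = 0.511229, coefficient = 1
x_1 = 1.4167, f(x_1) = 1.399873, coefficient = 2
x_2 = 2.0833, f(x_2) = 1.815632, coefficient = 2
x_3 = 2.7500, f(x_3) = 1.049568, coefficient = 1

I ≈ (0.666667/2) × 7.991806 = 2.663935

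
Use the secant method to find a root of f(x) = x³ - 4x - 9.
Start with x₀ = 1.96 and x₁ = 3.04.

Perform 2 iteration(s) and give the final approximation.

f(x) = x³ - 4x - 9
x₀ = 1.96, x₁ = 3.04

Secant formula: x_{n+1} = x_n - f(x_n)(x_n - x_{n-1})/(f(x_n) - f(x_{n-1}))

Iteration 1:
  f(1.960000) = -9.310464
  f(3.040000) = 6.934464
  x_2 = 3.040000 - 6.934464×(3.040000 - 1.960000)/(6.934464 - (-9.310464))
       = 2.578981
Iteration 2:
  f(3.040000) = 6.934464
  f(2.578981) = -2.162753
  x_3 = 2.578981 - (-2.162753)×(2.578981 - 3.040000)/(-2.162753 - 6.934464)
       = 2.688583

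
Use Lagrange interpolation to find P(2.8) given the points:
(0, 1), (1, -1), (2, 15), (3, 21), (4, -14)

Lagrange interpolation formula:
P(x) = Σ yᵢ × Lᵢ(x)
where Lᵢ(x) = Π_{j≠i} (x - xⱼ)/(xᵢ - xⱼ)

L_0(2.8) = (2.8 - 1)/(0 - 1) × (2.8 - 2)/(0 - 2) × (2.8 - 3)/(0 - 3) × (2.8 - 4)/(0 - 4) = 0.014400
L_1(2.8) = (2.8 - 0)/(1 - 0) × (2.8 - 2)/(1 - 2) × (2.8 - 3)/(1 - 3) × (2.8 - 4)/(1 - 4) = -0.089600
L_2(2.8) = (2.8 - 0)/(2 - 0) × (2.8 - 1)/(2 - 1) × (2.8 - 3)/(2 - 3) × (2.8 - 4)/(2 - 4) = 0.302400
L_3(2.8) = (2.8 - 0)/(3 - 0) × (2.8 - 1)/(3 - 1) × (2.8 - 2)/(3 - 2) × (2.8 - 4)/(3 - 4) = 0.806400
L_4(2.8) = (2.8 - 0)/(4 - 0) × (2.8 - 1)/(4 - 1) × (2.8 - 2)/(4 - 2) × (2.8 - 3)/(4 - 3) = -0.033600

P(2.8) = 1×L_0(2.8) + (-1)×L_1(2.8) + 15×L_2(2.8) + 21×L_3(2.8) + (-14)×L_4(2.8)
P(2.8) = 22.044800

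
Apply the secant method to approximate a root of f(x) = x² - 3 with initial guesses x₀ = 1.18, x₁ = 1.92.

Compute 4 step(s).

f(x) = x² - 3
x₀ = 1.18, x₁ = 1.92

Secant formula: x_{n+1} = x_n - f(x_n)(x_n - x_{n-1})/(f(x_n) - f(x_{n-1}))

Iteration 1:
  f(1.180000) = -1.607600
  f(1.920000) = 0.686400
  x_2 = 1.920000 - 0.686400×(1.920000 - 1.180000)/(0.686400 - (-1.607600))
       = 1.698581
Iteration 2:
  f(1.920000) = 0.686400
  f(1.698581) = -0.114824
  x_3 = 1.698581 - (-0.114824)×(1.698581 - 1.920000)/(-0.114824 - 0.686400)
       = 1.730312
Iteration 3:
  f(1.698581) = -0.114824
  f(1.730312) = -0.006019
  x_4 = 1.730312 - (-0.006019)×(1.730312 - 1.698581)/(-0.006019 - (-0.114824))
       = 1.732068
Iteration 4:
  f(1.730312) = -0.006019
  f(1.732068) = 0.000059
  x_5 = 1.732068 - 0.000059×(1.732068 - 1.730312)/(0.000059 - (-0.006019))
       = 1.732051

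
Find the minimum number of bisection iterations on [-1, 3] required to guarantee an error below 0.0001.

We need (b-a)/2^n ≤ 0.0001
(3 - (-1))/2^n ≤ 0.0001
4/2^n ≤ 0.0001
2^n ≥ 40000
n ≥ log₂(40000) = 15.29
n ≥ 16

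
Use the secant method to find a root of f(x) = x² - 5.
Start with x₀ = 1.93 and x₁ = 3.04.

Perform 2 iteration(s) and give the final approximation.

f(x) = x² - 5
x₀ = 1.93, x₁ = 3.04

Secant formula: x_{n+1} = x_n - f(x_n)(x_n - x_{n-1})/(f(x_n) - f(x_{n-1}))

Iteration 1:
  f(1.930000) = -1.275100
  f(3.040000) = 4.241600
  x_2 = 3.040000 - 4.241600×(3.040000 - 1.930000)/(4.241600 - (-1.275100))
       = 2.186559
Iteration 2:
  f(3.040000) = 4.241600
  f(2.186559) = -0.218958
  x_3 = 2.186559 - (-0.218958)×(2.186559 - 3.040000)/(-0.218958 - 4.241600)
       = 2.228453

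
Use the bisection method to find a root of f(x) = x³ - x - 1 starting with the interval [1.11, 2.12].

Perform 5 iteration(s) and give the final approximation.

f(x) = x³ - x - 1
Initial interval: [1.11, 2.12]

Iteration 1:
  c_1 = (1.110000 + 2.120000)/2 = 1.615000
  f(c_1) = f(1.615000) = 1.597283
  f(a) × f(c) < 0, new interval: [1.110000, 1.615000]
Iteration 2:
  c_2 = (1.110000 + 1.615000)/2 = 1.362500
  f(c_2) = f(1.362500) = 0.166854
  f(a) × f(c) < 0, new interval: [1.110000, 1.362500]
Iteration 3:
  c_3 = (1.110000 + 1.362500)/2 = 1.236250
  f(c_3) = f(1.236250) = -0.346872
  f(a) × f(c) ≥ 0, new interval: [1.236250, 1.362500]
Iteration 4:
  c_4 = (1.236250 + 1.362500)/2 = 1.299375
  f(c_4) = f(1.299375) = -0.105542
  f(a) × f(c) ≥ 0, new interval: [1.299375, 1.362500]
Iteration 5:
  c_5 = (1.299375 + 1.362500)/2 = 1.330938
  f(c_5) = f(1.330938) = 0.026678
  f(a) × f(c) < 0, new interval: [1.299375, 1.330938]

After 5 iteration(s), the approximation is c_5 = 1.330938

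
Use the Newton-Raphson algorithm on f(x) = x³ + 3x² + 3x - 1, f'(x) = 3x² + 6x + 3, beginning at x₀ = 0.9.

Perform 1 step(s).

f(x) = x³ + 3x² + 3x - 1
f'(x) = 3x² + 6x + 3
x₀ = 0.9

Newton-Raphson formula: x_{n+1} = x_n - f(x_n)/f'(x_n)

Iteration 1:
  f(0.900000) = 4.859000
  f'(0.900000) = 10.830000
  x_1 = 0.900000 - 4.859000/10.830000 = 0.451339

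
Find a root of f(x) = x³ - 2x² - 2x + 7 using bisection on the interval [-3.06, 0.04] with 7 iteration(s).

f(x) = x³ - 2x² - 2x + 7
Initial interval: [-3.06, 0.04]

Iteration 1:
  c_1 = (-3.060000 + 0.040000)/2 = -1.510000
  f(c_1) = f(-1.510000) = 2.016849
  f(a) × f(c) < 0, new interval: [-3.060000, -1.510000]
Iteration 2:
  c_2 = (-3.060000 + (-1.510000))/2 = -2.285000
  f(c_2) = f(-2.285000) = -10.802949
  f(a) × f(c) ≥ 0, new interval: [-2.285000, -1.510000]
Iteration 3:
  c_3 = (-2.285000 + (-1.510000))/2 = -1.897500
  f(c_3) = f(-1.897500) = -3.237973
  f(a) × f(c) ≥ 0, new interval: [-1.897500, -1.510000]
Iteration 4:
  c_4 = (-1.897500 + (-1.510000))/2 = -1.703750
  f(c_4) = f(-1.703750) = -0.343612
  f(a) × f(c) ≥ 0, new interval: [-1.703750, -1.510000]
Iteration 5:
  c_5 = (-1.703750 + (-1.510000))/2 = -1.606875
  f(c_5) = f(-1.606875) = 0.900628
  f(a) × f(c) < 0, new interval: [-1.703750, -1.606875]
Iteration 6:
  c_6 = (-1.703750 + (-1.606875))/2 = -1.655312
  f(c_6) = f(-1.655312) = 0.294851
  f(a) × f(c) < 0, new interval: [-1.703750, -1.655312]
Iteration 7:
  c_7 = (-1.703750 + (-1.655312))/2 = -1.679531
  f(c_7) = f(-1.679531) = -0.020252
  f(a) × f(c) ≥ 0, new interval: [-1.679531, -1.655312]

After 7 iteration(s), the approximation is c_7 = -1.679531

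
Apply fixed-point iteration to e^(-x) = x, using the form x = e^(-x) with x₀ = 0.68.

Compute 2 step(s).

Equation: e^(-x) = x
Fixed-point form: x = e^(-x)
x₀ = 0.68

x_1 = g(0.680000) = 0.506617
x_2 = g(0.506617) = 0.602531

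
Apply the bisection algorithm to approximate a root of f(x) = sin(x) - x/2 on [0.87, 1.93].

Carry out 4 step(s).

f(x) = sin(x) - x/2
Initial interval: [0.87, 1.93]

Iteration 1:
  c_1 = (0.870000 + 1.930000)/2 = 1.400000
  f(c_1) = f(1.400000) = 0.285450
  f(a) × f(c) ≥ 0, new interval: [1.400000, 1.930000]
Iteration 2:
  c_2 = (1.400000 + 1.930000)/2 = 1.665000
  f(c_2) = f(1.665000) = 0.163066
  f(a) × f(c) ≥ 0, new interval: [1.665000, 1.930000]
Iteration 3:
  c_3 = (1.665000 + 1.930000)/2 = 1.797500
  f(c_3) = f(1.797500) = 0.075663
  f(a) × f(c) ≥ 0, new interval: [1.797500, 1.930000]
Iteration 4:
  c_4 = (1.797500 + 1.930000)/2 = 1.863750
  f(c_4) = f(1.863750) = 0.025520
  f(a) × f(c) ≥ 0, new interval: [1.863750, 1.930000]

After 4 iteration(s), the approximation is c_4 = 1.863750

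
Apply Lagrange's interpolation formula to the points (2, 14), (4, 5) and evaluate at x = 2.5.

Lagrange interpolation formula:
P(x) = Σ yᵢ × Lᵢ(x)
where Lᵢ(x) = Π_{j≠i} (x - xⱼ)/(xᵢ - xⱼ)

L_0(2.5) = (2.5 - 4)/(2 - 4) = 0.750000
L_1(2.5) = (2.5 - 2)/(4 - 2) = 0.250000

P(2.5) = 14×L_0(2.5) + 5×L_1(2.5)
P(2.5) = 11.750000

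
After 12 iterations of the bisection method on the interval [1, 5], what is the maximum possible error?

Bisection error bound: |error| ≤ (b-a)/2^n
|error| ≤ (5 - 1)/2^12 = 4/2^12
|error| ≤ 0.0009765625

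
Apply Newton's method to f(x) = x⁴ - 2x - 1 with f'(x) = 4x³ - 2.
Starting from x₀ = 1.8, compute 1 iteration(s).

f(x) = x⁴ - 2x - 1
f'(x) = 4x³ - 2
x₀ = 1.8

Newton-Raphson formula: x_{n+1} = x_n - f(x_n)/f'(x_n)

Iteration 1:
  f(1.800000) = 5.897600
  f'(1.800000) = 21.328000
  x_1 = 1.800000 - 5.897600/21.328000 = 1.523481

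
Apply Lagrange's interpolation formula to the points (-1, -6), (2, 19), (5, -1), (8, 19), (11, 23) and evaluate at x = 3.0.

Lagrange interpolation formula:
P(x) = Σ yᵢ × Lᵢ(x)
where Lᵢ(x) = Π_{j≠i} (x - xⱼ)/(xᵢ - xⱼ)

L_0(3.0) = (3.0 - 2)/(-1 - 2) × (3.0 - 5)/(-1 - 5) × (3.0 - 8)/(-1 - 8) × (3.0 - 11)/(-1 - 11) = -0.041152
L_1(3.0) = (3.0 - (-1))/(2 - (-1)) × (3.0 - 5)/(2 - 5) × (3.0 - 8)/(2 - 8) × (3.0 - 11)/(2 - 11) = 0.658436
L_2(3.0) = (3.0 - (-1))/(5 - (-1)) × (3.0 - 2)/(5 - 2) × (3.0 - 8)/(5 - 8) × (3.0 - 11)/(5 - 11) = 0.493827
L_3(3.0) = (3.0 - (-1))/(8 - (-1)) × (3.0 - 2)/(8 - 2) × (3.0 - 5)/(8 - 5) × (3.0 - 11)/(8 - 11) = -0.131687
L_4(3.0) = (3.0 - (-1))/(11 - (-1)) × (3.0 - 2)/(11 - 2) × (3.0 - 5)/(11 - 5) × (3.0 - 8)/(11 - 8) = 0.020576

P(3.0) = (-6)×L_0(3.0) + 19×L_1(3.0) + (-1)×L_2(3.0) + 19×L_3(3.0) + 23×L_4(3.0)
P(3.0) = 10.234568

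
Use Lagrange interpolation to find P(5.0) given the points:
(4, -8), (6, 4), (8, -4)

Lagrange interpolation formula:
P(x) = Σ yᵢ × Lᵢ(x)
where Lᵢ(x) = Π_{j≠i} (x - xⱼ)/(xᵢ - xⱼ)

L_0(5.0) = (5.0 - 6)/(4 - 6) × (5.0 - 8)/(4 - 8) = 0.375000
L_1(5.0) = (5.0 - 4)/(6 - 4) × (5.0 - 8)/(6 - 8) = 0.750000
L_2(5.0) = (5.0 - 4)/(8 - 4) × (5.0 - 6)/(8 - 6) = -0.125000

P(5.0) = (-8)×L_0(5.0) + 4×L_1(5.0) + (-4)×L_2(5.0)
P(5.0) = 0.500000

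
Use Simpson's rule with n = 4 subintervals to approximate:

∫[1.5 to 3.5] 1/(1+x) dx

f(x) = 1/(1+x)
a = 1.5, b = 3.5, n = 4
h = (b - a)/n = 0.500000

Simpson's rule: (h/3)[f(x₀) + 4f(x₁) + 2f(x₂) + ... + f(xₙ)]

x_0 = 1.5000, f(x_0) = 0.400000, coefficient = 1
x_1 = 2.0000, f(x_1) = 0.333333, coefficient = 4
x_2 = 2.5000, f(x_2) = 0.285714, coefficient = 2
x_3 = 3.0000, f(x_3) = 0.250000, coefficient = 4
x_4 = 3.5000, f(x_4) = 0.222222, coefficient = 1

I ≈ (0.500000/3) × 3.526984 = 0.587831
Exact value: 0.587787
Error: 0.000044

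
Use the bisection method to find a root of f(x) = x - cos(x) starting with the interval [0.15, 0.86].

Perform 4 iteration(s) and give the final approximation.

f(x) = x - cos(x)
Initial interval: [0.15, 0.86]

Iteration 1:
  c_1 = (0.150000 + 0.860000)/2 = 0.505000
  f(c_1) = f(0.505000) = -0.370174
  f(a) × f(c) ≥ 0, new interval: [0.505000, 0.860000]
Iteration 2:
  c_2 = (0.505000 + 0.860000)/2 = 0.682500
  f(c_2) = f(0.682500) = -0.093498
  f(a) × f(c) ≥ 0, new interval: [0.682500, 0.860000]
Iteration 3:
  c_3 = (0.682500 + 0.860000)/2 = 0.771250
  f(c_3) = f(0.771250) = 0.054210
  f(a) × f(c) < 0, new interval: [0.682500, 0.771250]
Iteration 4:
  c_4 = (0.682500 + 0.771250)/2 = 0.726875
  f(c_4) = f(0.726875) = -0.020380
  f(a) × f(c) ≥ 0, new interval: [0.726875, 0.771250]

After 4 iteration(s), the approximation is c_4 = 0.726875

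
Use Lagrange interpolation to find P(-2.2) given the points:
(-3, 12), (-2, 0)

Lagrange interpolation formula:
P(x) = Σ yᵢ × Lᵢ(x)
where Lᵢ(x) = Π_{j≠i} (x - xⱼ)/(xᵢ - xⱼ)

L_0(-2.2) = (-2.2 - (-2))/(-3 - (-2)) = 0.200000
L_1(-2.2) = (-2.2 - (-3))/(-2 - (-3)) = 0.800000

P(-2.2) = 12×L_0(-2.2) + 0×L_1(-2.2)
P(-2.2) = 2.400000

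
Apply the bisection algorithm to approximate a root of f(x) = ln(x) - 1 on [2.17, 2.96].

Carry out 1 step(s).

f(x) = ln(x) - 1
Initial interval: [2.17, 2.96]

Iteration 1:
  c_1 = (2.170000 + 2.960000)/2 = 2.565000
  f(c_1) = f(2.565000) = -0.058042
  f(a) × f(c) ≥ 0, new interval: [2.565000, 2.960000]

After 1 iteration(s), the approximation is c_1 = 2.565000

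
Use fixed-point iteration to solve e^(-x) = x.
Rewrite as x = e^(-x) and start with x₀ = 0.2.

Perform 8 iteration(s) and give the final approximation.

Equation: e^(-x) = x
Fixed-point form: x = e^(-x)
x₀ = 0.2

x_1 = g(0.200000) = 0.818731
x_2 = g(0.818731) = 0.440991
x_3 = g(0.440991) = 0.643398
x_4 = g(0.643398) = 0.525503
x_5 = g(0.525503) = 0.591258
x_6 = g(0.591258) = 0.553631
x_7 = g(0.553631) = 0.574859
x_8 = g(0.574859) = 0.562784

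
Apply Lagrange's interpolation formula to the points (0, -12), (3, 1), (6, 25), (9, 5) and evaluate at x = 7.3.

Lagrange interpolation formula:
P(x) = Σ yᵢ × Lᵢ(x)
where Lᵢ(x) = Π_{j≠i} (x - xⱼ)/(xᵢ - xⱼ)

L_0(7.3) = (7.3 - 3)/(0 - 3) × (7.3 - 6)/(0 - 6) × (7.3 - 9)/(0 - 9) = 0.058660
L_1(7.3) = (7.3 - 0)/(3 - 0) × (7.3 - 6)/(3 - 6) × (7.3 - 9)/(3 - 9) = -0.298759
L_2(7.3) = (7.3 - 0)/(6 - 0) × (7.3 - 3)/(6 - 3) × (7.3 - 9)/(6 - 9) = 0.988204
L_3(7.3) = (7.3 - 0)/(9 - 0) × (7.3 - 3)/(9 - 3) × (7.3 - 6)/(9 - 6) = 0.251895

P(7.3) = (-12)×L_0(7.3) + 1×L_1(7.3) + 25×L_2(7.3) + 5×L_3(7.3)
P(7.3) = 24.961883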